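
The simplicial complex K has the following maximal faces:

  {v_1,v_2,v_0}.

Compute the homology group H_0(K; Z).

H_0 ≅ Z.

Fix the vertex order v_0 < v_1 < v_2 and write every simplex with vertices in increasing order. Then dim K = 2 and the simplices of K are:

  0-simplices (3): [v_0], [v_1], [v_2]
  1-simplices (3): [v_0,v_1], [v_0,v_2], [v_1,v_2]
  2-simplices (1): [v_0,v_1,v_2]

Hence C_0 ≅ Z^3, C_1 ≅ Z^3, C_2 ≅ Z^1.

∂_1: C_1 → C_0 sends each edge [p,q] (with p < q) to q − p.
The resulting 3×3 matrix has rank 2, and its Smith normal form has invariant factors (1,1).

The boundary map ∂_2: C_2 → C_1 acts by ∂[p,q,r] = [q,r] − [p,r] + [p,q]. For instance
  ∂[v_0,v_1,v_2] = [v_1,v_2] − [v_0,v_2] + [v_0,v_1].
The 3×1 boundary matrix has rank 1 and Smith normal form diag(1).

From H_k ≅ ker(∂_k) / im(∂_{k+1}) we obtain:

  H_0: rank C_0 − rank ∂_1 = 3 − 2 = 1, and the invariant factors of ∂_1 are all 1, so H_0 ≅ Z.

(K is a triangulation of the 2-simplex.)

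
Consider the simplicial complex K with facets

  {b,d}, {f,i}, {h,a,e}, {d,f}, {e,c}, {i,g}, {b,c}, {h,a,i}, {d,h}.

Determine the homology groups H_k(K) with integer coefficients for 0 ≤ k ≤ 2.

Order the vertices as a < b < c < d < e < f < g < h < i. Listing each simplex with vertices in this order, K has dimension 2 with simplices:

  0-simplices (9): a, b, c, d, e, f, g, h, i
  1-simplices (12): ae, ah, ai, bc, bd, ce, df, dh, eh, fi, gi, hi
  2-simplices (2): aeh, ahi

so the chain groups are C_0 ≅ Z^9, C_1 ≅ Z^12, C_2 ≅ Z^2.

The boundary map ∂_1: C_1 → C_0 sends each edge [p,q] (with p < q) to q − p.
The resulting 9×12 matrix has rank 8, and its Smith normal form has invariant factors (1,1,1,1,1,1,1,1).

Boundary ∂_2: C_2 → C_1 maps a triangle to the signed sum of its edges. For instance
  ∂aeh = eh − ah + ae,
  ∂ahi = hi − ai + ah.
As a 12×2 matrix over Z this has rank 2, with invariant factors (1,1).

Now H_k = ker ∂_k / im ∂_{k+1}, so:

  H_0: rank C_0 − rank ∂_1 = 9 − 8 = 1, and the invariant factors of ∂_1 are all 1, so H_0 = Z.
  H_1: rank ker ∂_1 − rank ∂_2 = (12 − 8) − 2 = 2, and the invariant factors of ∂_2 are all 1, so H_1 = Z^2.
  H_2: rank ker ∂_2 − rank ∂_3 = (2 − 2) − 0 = 0, and there is no ∂_3, so H_2 = 0.

As a check, the Euler characteristic is 9 − 12 + 2 = -1, which agrees with 1 − 2 + 0 = -1.

H_0 = Z,  H_1 = Z^2,  H_2 = 0.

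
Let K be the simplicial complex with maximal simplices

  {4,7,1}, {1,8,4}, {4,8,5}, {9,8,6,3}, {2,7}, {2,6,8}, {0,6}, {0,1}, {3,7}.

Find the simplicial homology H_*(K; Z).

Order the vertices as 0 < 1 < 2 < 3 < 4 < 5 < 6 < 7 < 8 < 9. Listing each simplex with vertices in this order, K has dimension 3 with simplices:

  0-simplices (10): [0], [1], [2], [3], [4], [5], [6], [7], [8], [9]
  1-simplices (19): [0,1], [0,6], [1,4], [1,7], [1,8], [2,6], [2,7], [2,8], [3,6], [3,7], [3,8], [3,9], [4,5], [4,7], [4,8], [5,8], [6,8], [6,9], [8,9]
  2-simplices (8): [1,4,7], [1,4,8], [2,6,8], [3,6,8], [3,6,9], [3,8,9], [4,5,8], [6,8,9]
  3-simplices (1): [3,6,8,9]

giving chain groups C_0 ≅ Z^10, C_1 ≅ Z^19, C_2 ≅ Z^8, C_3 ≅ Z^1.

Boundary ∂_1: C_1 → C_0 sends each edge [p,q] (with p < q) to q − p. For instance
  ∂[6,8] = [8] − [6].
The resulting 10×19 matrix has rank 9, and its Smith normal form has invariant factors (1,1,1,1,1,1,1,1,1).

∂_2: C_2 → C_1 sends each 2-simplex [p,q,r] to [q,r] − [p,r] + [p,q]. For instance
  ∂[6,8,9] = [8,9] − [6,9] + [6,8],
  ∂[3,8,9] = [8,9] − [3,9] + [3,8].
The 19×8 boundary matrix has rank 7 and Smith normal form diag(1,1,1,1,1,1,1).

Boundary ∂_3: C_3 → C_2 sends each 3-simplex σ to the alternating sum Σ_i (−1)^i (σ with its i-th vertex removed). For instance
  ∂[3,6,8,9] = [6,8,9] − [3,8,9] + [3,6,9] − [3,6,8].
The 8×1 boundary matrix has rank 1 and Smith normal form diag(1).

From H_k ≅ ker(∂_k) / im(∂_{k+1}) we obtain:

  H_0: rank C_0 − rank ∂_1 = 10 − 9 = 1, and the invariant factors of ∂_1 are all 1, so H_0 ≅ Z.
  H_1: rank ker ∂_1 − rank ∂_2 = (19 − 9) − 7 = 3, and the invariant factors of ∂_2 are all 1, so H_1 ≅ Z^3.
  H_2: rank ker ∂_2 − rank ∂_3 = (8 − 7) − 1 = 0, and the invariant factors of ∂_3 are all 1, so H_2 ≅ 0.
  H_3: rank ker ∂_3 − rank ∂_4 = (1 − 1) − 0 = 0, and there is no ∂_4, so H_3 ≅ 0.

H_0 ≅ Z,  H_1 ≅ Z^3,  H_2 = 0,  H_3 = 0.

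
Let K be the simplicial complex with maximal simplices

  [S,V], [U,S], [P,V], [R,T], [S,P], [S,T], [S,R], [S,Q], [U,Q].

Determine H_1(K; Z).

Take the total order P < Q < R < S < T < U < V on the vertex set. Then K (dimension 1) consists of the simplices:

  0-simplices (7): P, Q, R, S, T, U, V
  1-simplices (9): PS, PV, QS, QU, RS, RT, ST, SU, SV

Hence C_0 ≅ Z^7, C_1 ≅ Z^9.

∂_1: C_1 → C_0 sends each edge [p,q] (with p < q) to q − p. For instance
  ∂RT = T − R.
The resulting 7×9 matrix has rank 6, and its Smith normal form has invariant factors (1,1,1,1,1,1).

Computing H_k = (kernel of ∂_k) / (image of ∂_{k+1}):

  H_1: rank ker ∂_1 − rank ∂_2 = (9 − 6) − 0 = 3, and there is no ∂_2, so H_1 ≅ Z^3.

(K is a triangulation of a wedge of 3 circles.)

H_1 = Z^3.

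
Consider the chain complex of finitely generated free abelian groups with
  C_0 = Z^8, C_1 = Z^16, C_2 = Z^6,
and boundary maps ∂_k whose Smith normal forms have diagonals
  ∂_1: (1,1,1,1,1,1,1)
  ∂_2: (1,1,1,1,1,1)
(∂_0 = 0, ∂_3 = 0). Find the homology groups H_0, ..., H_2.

H_0: b_0 = 8 − 0 − 7 = 1; torsion from ∂_1 factors > 1: none. So H_0 ≅ Z.
H_1: b_1 = 16 − 7 − 6 = 3; torsion from ∂_2 factors > 1: none. So H_1 ≅ Z^3.
H_2: b_2 = 6 − 6 − 0 = 0; torsion from ∂_3 factors > 1: none. So H_2 ≅ 0.

H_0 ≅ Z,  H_1 ≅ Z^3,  H_2 = 0.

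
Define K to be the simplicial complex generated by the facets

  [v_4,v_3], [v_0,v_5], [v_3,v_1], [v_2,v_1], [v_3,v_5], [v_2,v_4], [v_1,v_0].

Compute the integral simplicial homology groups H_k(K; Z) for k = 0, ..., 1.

H_0 = Z,  H_1 = Z^2.

K has 6 vertices, 7 edges.
rank ∂_0 = 0, rank ∂_1 = 5 ⇒ b_0 = 6 − 0 − 5 = 1; all invariant factors of ∂_1 are 1 so no torsion. So H_0 ≅ Z.
rank ∂_1 = 5, rank ∂_2 = 0 ⇒ b_1 = 7 − 5 − 0 = 2. So H_1 ≅ Z^2.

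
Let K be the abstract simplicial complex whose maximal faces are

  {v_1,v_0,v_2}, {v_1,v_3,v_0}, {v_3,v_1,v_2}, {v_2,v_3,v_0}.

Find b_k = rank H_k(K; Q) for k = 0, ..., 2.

b_0 = 1, b_1 = 0, b_2 = 1.

Order the vertices as v_0 < v_1 < v_2 < v_3. Listing each simplex with vertices in this order, K has dimension 2 with simplices:

  0-simplices (4): [v_0], [v_1], [v_2], [v_3]
  1-simplices (6): [v_0,v_1], [v_0,v_2], [v_0,v_3], [v_1,v_2], [v_1,v_3], [v_2,v_3]
  2-simplices (4): [v_0,v_1,v_2], [v_0,v_1,v_3], [v_0,v_2,v_3], [v_1,v_2,v_3]

Hence C_0 ≅ Z^4, C_1 ≅ Z^6, C_2 ≅ Z^4.

Boundary ∂_1: C_1 → C_0 maps an edge to its endpoints' difference, ∂[p,q] = q − p. For instance
  ∂[v_0,v_1] = [v_1] − [v_0].
As a 4×6 matrix over Z this has rank 3, with invariant factors (1,1,1).

The boundary map ∂_2: C_2 → C_1 acts by ∂[p,q,r] = [q,r] − [p,r] + [p,q]. For instance
  ∂[v_1,v_2,v_3] = [v_2,v_3] − [v_1,v_3] + [v_1,v_2],
  ∂[v_0,v_1,v_3] = [v_1,v_3] − [v_0,v_3] + [v_0,v_1].
The resulting 6×4 matrix has rank 3, and its Smith normal form has invariant factors (1,1,1).

Now H_k = ker ∂_k / im ∂_{k+1}, so:

  H_0: rank C_0 − rank ∂_1 = 4 − 3 = 1, and the invariant factors of ∂_1 are all 1, so H_0 ≅ Z.
  H_1: rank ker ∂_1 − rank ∂_2 = (6 − 3) − 3 = 0, and the invariant factors of ∂_2 are all 1, so H_1 ≅ 0.
  H_2: rank ker ∂_2 − rank ∂_3 = (4 − 3) − 0 = 1, and there is no ∂_3, so H_2 ≅ Z.

Hence the Betti numbers are b_0 = 1, b_1 = 0, b_2 = 1.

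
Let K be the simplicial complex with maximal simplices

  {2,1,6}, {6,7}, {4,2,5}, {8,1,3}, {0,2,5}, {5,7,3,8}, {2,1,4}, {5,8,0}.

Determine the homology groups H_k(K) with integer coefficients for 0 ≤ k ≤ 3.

Order the vertices as 0 < 1 < 2 < 3 < 4 < 5 < 6 < 7 < 8. Listing each simplex with vertices in this order, K has dimension 3 with simplices:

  0-simplices (9): [0], [1], [2], [3], [4], [5], [6], [7], [8]
  1-simplices (19): [0,2], [0,5], [0,8], [1,2], [1,3], [1,4], [1,6], [1,8], [2,4], [2,5], [2,6], [3,5], [3,7], [3,8], [4,5], [5,7], [5,8], [6,7], [7,8]
  2-simplices (10): [0,2,5], [0,5,8], [1,2,4], [1,2,6], [1,3,8], [2,4,5], [3,5,7], [3,5,8], [3,7,8], [5,7,8]
  3-simplices (1): [3,5,7,8]

Hence C_0 ≅ Z^9, C_1 ≅ Z^19, C_2 ≅ Z^10, C_3 ≅ Z^1.

∂_1: C_1 → C_0 maps an edge to its endpoints' difference, ∂[p,q] = q − p.
The resulting 9×19 matrix has rank 8, and its Smith normal form has invariant factors (1,1,1,1,1,1,1,1).

∂_2: C_2 → C_1 maps a triangle to the signed sum of its edges. For instance
  ∂[3,7,8] = [7,8] − [3,8] + [3,7],
  ∂[0,2,5] = [2,5] − [0,5] + [0,2].
As a 19×10 matrix over Z this has rank 9, with invariant factors (1,1,1,1,1,1,1,1,1).

The boundary map ∂_3: C_3 → C_2 sends each 3-simplex σ to the alternating sum Σ_i (−1)^i (σ with its i-th vertex removed). For instance
  ∂[3,5,7,8] = [5,7,8] − [3,7,8] + [3,5,8] − [3,5,7].
As a 10×1 matrix over Z this has rank 1, with invariant factors (1).

Computing H_k = (kernel of ∂_k) / (image of ∂_{k+1}):

  H_0: rank C_0 − rank ∂_1 = 9 − 8 = 1, and the invariant factors of ∂_1 are all 1, so H_0 = Z.
  H_1: rank ker ∂_1 − rank ∂_2 = (19 − 8) − 9 = 2, and the invariant factors of ∂_2 are all 1, so H_1 = Z^2.
  H_2: rank ker ∂_2 − rank ∂_3 = (10 − 9) − 1 = 0, and the invariant factors of ∂_3 are all 1, so H_2 = 0.
  H_3: rank ker ∂_3 − rank ∂_4 = (1 − 1) − 0 = 0, and there is no ∂_4, so H_3 = 0.

H_0 = Z,  H_1 = Z^2,  H_2 = 0,  H_3 = 0.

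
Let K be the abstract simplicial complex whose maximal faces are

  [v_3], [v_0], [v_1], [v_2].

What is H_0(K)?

H_0 = Z^4.

Take the total order v_0 < v_1 < v_2 < v_3 on the vertex set. Then K (dimension 0) consists of the simplices:

  0-simplices (4): [v_0], [v_1], [v_2], [v_3]

giving chain groups C_0 ≅ Z^4.

From H_k ≅ ker(∂_k) / im(∂_{k+1}) we obtain:

  H_0: rank C_0 − rank ∂_1 = 4 − 0 = 4, and there is no ∂_1, so H_0 = Z^4.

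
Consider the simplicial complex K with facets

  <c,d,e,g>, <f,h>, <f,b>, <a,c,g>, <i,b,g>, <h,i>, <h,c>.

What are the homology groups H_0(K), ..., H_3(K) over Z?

We work with the vertex ordering a < b < c < d < e < f < g < h < i. The simplices of K, each written with vertices in increasing order, are:

  0-simplices (9): a, b, c, d, e, f, g, h, i
  1-simplices (15): ac, ag, bf, bg, bi, cd, ce, cg, ch, de, dg, eg, fh, gi, hi
  2-simplices (6): acg, bgi, cde, cdg, ceg, deg
  3-simplices (1): cdeg

Hence C_0 ≅ Z^9, C_1 ≅ Z^15, C_2 ≅ Z^6, C_3 ≅ Z^1.

The boundary map ∂_1: C_1 → C_0 sends each edge [p,q] (with p < q) to q − p. For instance
  ∂fh = h − f.
The resulting 9×15 matrix has rank 8, and its Smith normal form has invariant factors (1,1,1,1,1,1,1,1).

The boundary map ∂_2: C_2 → C_1 maps a triangle to the signed sum of its edges. For instance
  ∂deg = eg − dg + de,
  ∂cde = de − ce + cd.
As a 15×6 matrix over Z this has rank 5, with invariant factors (1,1,1,1,1).

The boundary map ∂_3: C_3 → C_2 sends each 3-simplex σ to the alternating sum Σ_i (−1)^i (σ with its i-th vertex removed). For instance
  ∂cdeg = deg − ceg + cdg − cde.
The resulting 6×1 matrix has rank 1, and its Smith normal form has invariant factors (1).

Now H_k = ker ∂_k / im ∂_{k+1}, so:

  H_0: rank C_0 − rank ∂_1 = 9 − 8 = 1, and the invariant factors of ∂_1 are all 1, so H_0 ≅ Z.
  H_1: rank ker ∂_1 − rank ∂_2 = (15 − 8) − 5 = 2, and the invariant factors of ∂_2 are all 1, so H_1 ≅ Z^2.
  H_2: rank ker ∂_2 − rank ∂_3 = (6 − 5) − 1 = 0, and the invariant factors of ∂_3 are all 1, so H_2 ≅ 0.
  H_3: rank ker ∂_3 − rank ∂_4 = (1 − 1) − 0 = 0, and there is no ∂_4, so H_3 ≅ 0.

As a check, the Euler characteristic is 9 − 15 + 6 − 1 = -1, which agrees with 1 − 2 + 0 − 0 = -1.

H_0 = Z,  H_1 = Z^2,  H_2 = 0,  H_3 = 0.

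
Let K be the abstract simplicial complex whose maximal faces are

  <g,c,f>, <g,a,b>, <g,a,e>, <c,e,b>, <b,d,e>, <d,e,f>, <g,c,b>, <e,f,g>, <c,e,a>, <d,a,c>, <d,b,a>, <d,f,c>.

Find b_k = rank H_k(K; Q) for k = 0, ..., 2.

b_0 = 1, b_1 = 0, b_2 = 0.

Take the total order a < b < c < d < e < f < g on the vertex set. Then K (dimension 2) consists of the simplices:

  0-simplices (7): a, b, c, d, e, f, g
  1-simplices (18): ab, ac, ad, ae, ag, bc, bd, be, bg, cd, ce, cf, cg, de, df, ef, eg, fg
  2-simplices (12): abd, abg, acd, ace, aeg, bce, bcg, bde, cdf, cfg, def, efg

Hence C_0 ≅ Z^7, C_1 ≅ Z^18, C_2 ≅ Z^12.

The boundary map ∂_1: C_1 → C_0 sends each edge [p,q] (with p < q) to q − p. For instance
  ∂be = e − b.
This gives a 7×18 integer matrix of rank 6; reducing to Smith normal form yields diagonal entries (1,1,1,1,1,1).

Boundary ∂_2: C_2 → C_1 acts by ∂[p,q,r] = [q,r] − [p,r] + [p,q]. For instance
  ∂acd = cd − ad + ac,
  ∂abg = bg − ag + ab.
The 18×12 boundary matrix has rank 12 and Smith normal form diag(1,1,1,1,1,1,1,1,1,1,1,2).

From H_k ≅ ker(∂_k) / im(∂_{k+1}) we obtain:

  H_0: rank C_0 − rank ∂_1 = 7 − 6 = 1, and the invariant factors of ∂_1 are all 1, so H_0 = Z.
  H_1: rank ker ∂_1 − rank ∂_2 = (18 − 6) − 12 = 0, and ∂_2 has invariant factor 2 > 1, so H_1 = Z/2.
  H_2: rank ker ∂_2 − rank ∂_3 = (12 − 12) − 0 = 0, and there is no ∂_3, so H_2 = 0.

As a check, the Euler characteristic is 7 − 18 + 12 = 1, which agrees with 1 − 0 + 0 = 1.

Hence the Betti numbers are b_0 = 1, b_1 = 0, b_2 = 0.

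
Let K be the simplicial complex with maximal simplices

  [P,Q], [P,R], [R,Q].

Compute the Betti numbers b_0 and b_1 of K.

b_0 = 1, b_1 = 1.

Order the vertices as P < Q < R. Listing each simplex with vertices in this order, K has dimension 1 with simplices:

  0-simplices (3): P, Q, R
  1-simplices (3): PQ, PR, QR

so the chain groups are C_0 ≅ Z^3, C_1 ≅ Z^3.

∂_1: C_1 → C_0 is given by ∂[p,q] = [q] − [p].
This gives a 3×3 integer matrix of rank 2; reducing to Smith normal form yields diagonal entries (1,1).

From H_k ≅ ker(∂_k) / im(∂_{k+1}) we obtain:

  H_0: rank C_0 − rank ∂_1 = 3 − 2 = 1, and the invariant factors of ∂_1 are all 1, so H_0 = Z.
  H_1: rank ker ∂_1 − rank ∂_2 = (3 − 2) − 0 = 1, and there is no ∂_2, so H_1 = Z.

As a check, the Euler characteristic is 3 − 3 = 0, which agrees with 1 − 1 = 0.
(K is a triangulation of the circle S^1.)

Hence the Betti numbers are b_0 = 1, b_1 = 1.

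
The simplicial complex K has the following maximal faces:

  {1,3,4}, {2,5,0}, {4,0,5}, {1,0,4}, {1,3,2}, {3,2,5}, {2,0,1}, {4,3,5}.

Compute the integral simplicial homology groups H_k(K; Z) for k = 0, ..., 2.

We work with the vertex ordering 0 < 1 < 2 < 3 < 4 < 5. The simplices of K, each written with vertices in increasing order, are:

  0-simplices (6): [0], [1], [2], [3], [4], [5]
  1-simplices (12): [0,1], [0,2], [0,4], [0,5], [1,2], [1,3], [1,4], [2,3], [2,5], [3,4], [3,5], [4,5]
  2-simplices (8): [0,1,2], [0,1,4], [0,2,5], [0,4,5], [1,2,3], [1,3,4], [2,3,5], [3,4,5]

giving chain groups C_0 ≅ Z^6, C_1 ≅ Z^12, C_2 ≅ Z^8.

Boundary ∂_1: C_1 → C_0 sends each edge [p,q] (with p < q) to q − p. For instance
  ∂[1,2] = [2] − [1].
This gives a 6×12 integer matrix of rank 5; reducing to Smith normal form yields diagonal entries (1,1,1,1,1).

The boundary map ∂_2: C_2 → C_1 acts by ∂[p,q,r] = [q,r] − [p,r] + [p,q]. For instance
  ∂[2,3,5] = [3,5] − [2,5] + [2,3],
  ∂[0,1,4] = [1,4] − [0,4] + [0,1].
The 12×8 boundary matrix has rank 7 and Smith normal form diag(1,1,1,1,1,1,1).

Reading off H_k = ker ∂_k / im ∂_{k+1}:

  H_0: rank C_0 − rank ∂_1 = 6 − 5 = 1, and the invariant factors of ∂_1 are all 1, so H_0 = Z.
  H_1: rank ker ∂_1 − rank ∂_2 = (12 − 5) − 7 = 0, and the invariant factors of ∂_2 are all 1, so H_1 = 0.
  H_2: rank ker ∂_2 − rank ∂_3 = (8 − 7) − 0 = 1, and there is no ∂_3, so H_2 = Z.

As a check, the Euler characteristic is 6 − 12 + 8 = 2, which agrees with 1 − 0 + 1 = 2.
(K is a triangulation of the 2-sphere S^2.)

H_0 = Z,  H_1 = 0,  H_2 = Z.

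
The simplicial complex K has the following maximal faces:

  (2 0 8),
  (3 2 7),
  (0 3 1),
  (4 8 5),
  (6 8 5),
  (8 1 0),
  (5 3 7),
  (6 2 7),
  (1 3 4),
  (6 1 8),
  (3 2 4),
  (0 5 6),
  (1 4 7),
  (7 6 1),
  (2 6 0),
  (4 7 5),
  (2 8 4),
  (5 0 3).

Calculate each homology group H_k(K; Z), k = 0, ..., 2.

H_0 = Z,  H_1 = Z ⊕ Z_2,  H_2 = 0.

K has 9 vertices, 27 edges, 18 triangles.
rank ∂_0 = 0, rank ∂_1 = 8 ⇒ b_0 = 9 − 0 − 8 = 1; all invariant factors of ∂_1 are 1 so no torsion. So H_0 = Z.
rank ∂_1 = 8, rank ∂_2 = 18 ⇒ b_1 = 27 − 8 − 18 = 1; ∂_2 has invariant factor(s) [2] giving torsion. So H_1 = Z ⊕ Z_2.
rank ∂_2 = 18, rank ∂_3 = 0 ⇒ b_2 = 18 − 18 − 0 = 0. So H_2 = 0.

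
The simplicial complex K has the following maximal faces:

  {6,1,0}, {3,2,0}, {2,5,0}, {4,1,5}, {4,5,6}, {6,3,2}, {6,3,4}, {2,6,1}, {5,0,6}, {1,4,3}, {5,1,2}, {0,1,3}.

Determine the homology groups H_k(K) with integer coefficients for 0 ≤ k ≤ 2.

K has 7 vertices, 18 edges, 12 triangles.
rank ∂_0 = 0, rank ∂_1 = 6 ⇒ b_0 = 7 − 0 − 6 = 1; all invariant factors of ∂_1 are 1 so no torsion. So H_0 ≅ Z.
rank ∂_1 = 6, rank ∂_2 = 12 ⇒ b_1 = 18 − 6 − 12 = 0; ∂_2 has invariant factor(s) [2] giving torsion. So H_1 ≅ Z/2.
rank ∂_2 = 12, rank ∂_3 = 0 ⇒ b_2 = 12 − 12 − 0 = 0. So H_2 ≅ 0.

H_0 ≅ Z,  H_1 ≅ Z/2,  H_2 = 0.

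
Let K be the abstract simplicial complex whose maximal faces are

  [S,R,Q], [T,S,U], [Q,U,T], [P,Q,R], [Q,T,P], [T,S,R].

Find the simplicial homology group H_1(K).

Take the total order P < Q < R < S < T < U on the vertex set. Then K (dimension 2) consists of the simplices:

  0-simplices (6): P, Q, R, S, T, U
  1-simplices (12): PQ, PR, PT, QR, QS, QT, QU, RS, RT, ST, SU, TU
  2-simplices (6): PQR, PQT, QRS, QTU, RST, STU

giving chain groups C_0 ≅ Z^6, C_1 ≅ Z^12, C_2 ≅ Z^6.

Boundary ∂_1: C_1 → C_0 is given by ∂[p,q] = [q] − [p].
The 6×12 boundary matrix has rank 5 and Smith normal form diag(1,1,1,1,1).

Boundary ∂_2: C_2 → C_1 acts by ∂[p,q,r] = [q,r] − [p,r] + [p,q]. For instance
  ∂QRS = RS − QS + QR,
  ∂PQR = QR − PR + PQ.
The 12×6 boundary matrix has rank 6 and Smith normal form diag(1,1,1,1,1,1).

From H_k ≅ ker(∂_k) / im(∂_{k+1}) we obtain:

  H_1: rank ker ∂_1 − rank ∂_2 = (12 − 5) − 6 = 1, and the invariant factors of ∂_2 are all 1, so H_1 = Z.

(K is a triangulation of the cylinder S^1 x I.)

H_1 ≅ Z.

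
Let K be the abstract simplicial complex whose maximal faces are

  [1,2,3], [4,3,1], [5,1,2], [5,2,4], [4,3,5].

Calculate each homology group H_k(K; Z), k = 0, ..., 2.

Take the total order 1 < 2 < 3 < 4 < 5 on the vertex set. Then K (dimension 2) consists of the simplices:

  0-simplices (5): [1], [2], [3], [4], [5]
  1-simplices (10): [1,2], [1,3], [1,4], [1,5], [2,3], [2,4], [2,5], [3,4], [3,5], [4,5]
  2-simplices (5): [1,2,3], [1,2,5], [1,3,4], [2,4,5], [3,4,5]

giving chain groups C_0 ≅ Z^5, C_1 ≅ Z^10, C_2 ≅ Z^5.

∂_1: C_1 → C_0 sends each edge [p,q] (with p < q) to q − p. For instance
  ∂[3,5] = [5] − [3].
The resulting 5×10 matrix has rank 4, and its Smith normal form has invariant factors (1,1,1,1).

Boundary ∂_2: C_2 → C_1 maps a triangle to the signed sum of its edges. For instance
  ∂[2,4,5] = [4,5] − [2,5] + [2,4],
  ∂[3,4,5] = [4,5] − [3,5] + [3,4].
As a 10×5 matrix over Z this has rank 5, with invariant factors (1,1,1,1,1).

Now H_k = ker ∂_k / im ∂_{k+1}, so:

  H_0: rank C_0 − rank ∂_1 = 5 − 4 = 1, and the invariant factors of ∂_1 are all 1, so H_0 = Z.
  H_1: rank ker ∂_1 − rank ∂_2 = (10 − 4) − 5 = 1, and the invariant factors of ∂_2 are all 1, so H_1 = Z.
  H_2: rank ker ∂_2 − rank ∂_3 = (5 − 5) − 0 = 0, and there is no ∂_3, so H_2 = 0.

(K is a triangulation of the Möbius band.)

H_0 = Z,  H_1 = Z,  H_2 = 0.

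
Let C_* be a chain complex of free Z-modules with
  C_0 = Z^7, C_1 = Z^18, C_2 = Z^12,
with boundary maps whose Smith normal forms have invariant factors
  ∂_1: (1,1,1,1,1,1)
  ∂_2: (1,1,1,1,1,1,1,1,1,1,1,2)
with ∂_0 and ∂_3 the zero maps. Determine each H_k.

H_0: b_0 = 7 − 0 − 6 = 1; torsion from ∂_1 factors > 1: none. So H_0 ≅ Z.
H_1: b_1 = 18 − 6 − 12 = 0; torsion from ∂_2 factors > 1: [2]. So H_1 ≅ Z/2.
H_2: b_2 = 12 − 12 − 0 = 0; torsion from ∂_3 factors > 1: none. So H_2 ≅ 0.

H_0 ≅ Z,  H_1 ≅ Z/2,  H_2 = 0.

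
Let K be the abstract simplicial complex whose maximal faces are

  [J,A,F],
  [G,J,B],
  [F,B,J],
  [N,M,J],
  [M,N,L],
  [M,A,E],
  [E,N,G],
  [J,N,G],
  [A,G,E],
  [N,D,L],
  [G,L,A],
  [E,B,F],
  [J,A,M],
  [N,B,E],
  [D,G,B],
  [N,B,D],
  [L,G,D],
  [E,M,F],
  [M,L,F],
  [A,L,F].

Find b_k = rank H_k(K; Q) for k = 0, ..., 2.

b_0 = 1, b_1 = 1, b_2 = 0.

Take the total order A < B < D < E < F < G < J < L < M < N on the vertex set. Then K (dimension 2) consists of the simplices:

  0-simplices (10): A, B, D, E, F, G, J, L, M, N
  1-simplices (30): AE, AF, AG, AJ, AL, AM, BD, BE, BF, BG, BJ, BN, DG, DL, DN, EF, EG, EM, EN, FJ, FL, FM, GJ, GL, GN, JM, JN, LM, LN, MN
  2-simplices (20): AEG, AEM, AFJ, AFL, AGL, AJM, BDG, BDN, BEF, BEN, BFJ, BGJ, DGL, DLN, EFM, EGN, FLM, GJN, JMN, LMN

giving chain groups C_0 ≅ Z^10, C_1 ≅ Z^30, C_2 ≅ Z^20.

Boundary ∂_1: C_1 → C_0 is given by ∂[p,q] = [q] − [p]. For instance
  ∂AL = L − A.
As a 10×30 matrix over Z this has rank 9, with invariant factors (1,1,1,1,1,1,1,1,1).

∂_2: C_2 → C_1 acts by ∂[p,q,r] = [q,r] − [p,r] + [p,q]. For instance
  ∂AEM = EM − AM + AE,
  ∂AGL = GL − AL + AG.
This gives a 30×20 integer matrix of rank 20; reducing to Smith normal form yields diagonal entries (1,1,1,1,1,1,1,1,1,1,1,1,1,1,1,1,1,1,1,2).

Reading off H_k = ker ∂_k / im ∂_{k+1}:

  H_0: rank C_0 − rank ∂_1 = 10 − 9 = 1, and the invariant factors of ∂_1 are all 1, so H_0 ≅ Z.
  H_1: rank ker ∂_1 − rank ∂_2 = (30 − 9) − 20 = 1, and ∂_2 has invariant factor 2 > 1, so H_1 ≅ Z ⊕ Z/2Z.
  H_2: rank ker ∂_2 − rank ∂_3 = (20 − 20) − 0 = 0, and there is no ∂_3, so H_2 ≅ 0.

(K is a triangulation of the Klein bottle.)

Hence the Betti numbers are b_0 = 1, b_1 = 1, b_2 = 0.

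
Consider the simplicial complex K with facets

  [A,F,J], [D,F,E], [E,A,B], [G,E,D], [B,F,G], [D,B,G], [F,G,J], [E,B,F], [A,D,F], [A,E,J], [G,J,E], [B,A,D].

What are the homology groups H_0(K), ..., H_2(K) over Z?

H_0 = Z,  H_1 = Z_2,  H_2 = 0.

We work with the vertex ordering A < B < D < E < F < G < J. The simplices of K, each written with vertices in increasing order, are:

  0-simplices (7): A, B, D, E, F, G, J
  1-simplices (18): AB, AD, AE, AF, AJ, BD, BE, BF, BG, DE, DF, DG, EF, EG, EJ, FG, FJ, GJ
  2-simplices (12): ABD, ABE, ADF, AEJ, AFJ, BDG, BEF, BFG, DEF, DEG, EGJ, FGJ

so the chain groups are C_0 ≅ Z^7, C_1 ≅ Z^18, C_2 ≅ Z^12.

∂_1: C_1 → C_0 is given by ∂[p,q] = [q] − [p]. For instance
  ∂AF = F − A.
The 7×18 boundary matrix has rank 6 and Smith normal form diag(1,1,1,1,1,1).

Boundary ∂_2: C_2 → C_1 acts by ∂[p,q,r] = [q,r] − [p,r] + [p,q]. For instance
  ∂BDG = DG − BG + BD,
  ∂DEF = EF − DF + DE.
The 18×12 boundary matrix has rank 12 and Smith normal form diag(1,1,1,1,1,1,1,1,1,1,1,2).

Reading off H_k = ker ∂_k / im ∂_{k+1}:

  H_0: rank C_0 − rank ∂_1 = 7 − 6 = 1, and the invariant factors of ∂_1 are all 1, so H_0 = Z.
  H_1: rank ker ∂_1 − rank ∂_2 = (18 − 6) − 12 = 0, and ∂_2 has invariant factor 2 > 1, so H_1 = Z_2.
  H_2: rank ker ∂_2 − rank ∂_3 = (12 − 12) − 0 = 0, and there is no ∂_3, so H_2 = 0.

As a check, the Euler characteristic is 7 − 18 + 12 = 1, which agrees with 1 − 0 + 0 = 1.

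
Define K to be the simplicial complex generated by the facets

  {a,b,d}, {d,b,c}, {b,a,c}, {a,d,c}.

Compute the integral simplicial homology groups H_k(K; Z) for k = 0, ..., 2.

H_0 = Z,  H_1 = 0,  H_2 = Z.

Take the total order a < b < c < d on the vertex set. Then K (dimension 2) consists of the simplices:

  0-simplices (4): a, b, c, d
  1-simplices (6): ab, ac, ad, bc, bd, cd
  2-simplices (4): abc, abd, acd, bcd

giving chain groups C_0 ≅ Z^4, C_1 ≅ Z^6, C_2 ≅ Z^4.

The boundary map ∂_1: C_1 → C_0 is given by ∂[p,q] = [q] − [p]. For instance
  ∂ac = c − a.
As a 4×6 matrix over Z this has rank 3, with invariant factors (1,1,1).

The boundary map ∂_2: C_2 → C_1 maps a triangle to the signed sum of its edges. For instance
  ∂acd = cd − ad + ac,
  ∂abd = bd − ad + ab.
As a 6×4 matrix over Z this has rank 3, with invariant factors (1,1,1).

Computing H_k = (kernel of ∂_k) / (image of ∂_{k+1}):

  H_0: rank C_0 − rank ∂_1 = 4 − 3 = 1, and the invariant factors of ∂_1 are all 1, so H_0 = Z.
  H_1: rank ker ∂_1 − rank ∂_2 = (6 − 3) − 3 = 0, and the invariant factors of ∂_2 are all 1, so H_1 = 0.
  H_2: rank ker ∂_2 − rank ∂_3 = (4 − 3) − 0 = 1, and there is no ∂_3, so H_2 = Z.

As a check, the Euler characteristic is 4 − 6 + 4 = 2, which agrees with 1 − 0 + 1 = 2.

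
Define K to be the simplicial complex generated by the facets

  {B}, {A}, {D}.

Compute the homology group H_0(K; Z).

H_0 ≅ Z^3.

Take the total order A < B < D on the vertex set. Then K (dimension 0) consists of the simplices:

  0-simplices (3): A, B, D

Hence C_0 ≅ Z^3.

From H_k ≅ ker(∂_k) / im(∂_{k+1}) we obtain:

  H_0: rank C_0 − rank ∂_1 = 3 − 0 = 3, and there is no ∂_1, so H_0 ≅ Z^3.

(K is a triangulation of a set of 3 points.)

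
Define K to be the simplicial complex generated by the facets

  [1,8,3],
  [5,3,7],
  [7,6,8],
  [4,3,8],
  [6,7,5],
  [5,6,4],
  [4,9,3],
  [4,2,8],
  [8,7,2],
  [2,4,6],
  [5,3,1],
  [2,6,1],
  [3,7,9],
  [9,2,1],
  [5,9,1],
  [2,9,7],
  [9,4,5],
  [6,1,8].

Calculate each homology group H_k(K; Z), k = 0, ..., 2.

H_0 ≅ Z,  H_1 ≅ Z ⊕ Z/2Z,  H_2 = 0.

Order the vertices as 1 < 2 < 3 < 4 < 5 < 6 < 7 < 8 < 9. Listing each simplex with vertices in this order, K has dimension 2 with simplices:

  0-simplices (9): [1], [2], [3], [4], [5], [6], [7], [8], [9]
  1-simplices (27): (27 of them)
  2-simplices (18): [1,2,6], [1,2,9], [1,3,5], [1,3,8], [1,5,9], [1,6,8], [2,4,6], [2,4,8], [2,7,8], [2,7,9], [3,4,8], [3,4,9], [3,5,7], [3,7,9], [4,5,6], [4,5,9], [5,6,7], [6,7,8]

giving chain groups C_0 ≅ Z^9, C_1 ≅ Z^27, C_2 ≅ Z^18.

∂_1: C_1 → C_0 maps an edge to its endpoints' difference, ∂[p,q] = q − p. For instance
  ∂[1,8] = [8] − [1].
The 9×27 boundary matrix has rank 8 and Smith normal form diag(1,1,1,1,1,1,1,1).

Boundary ∂_2: C_2 → C_1 acts by ∂[p,q,r] = [q,r] − [p,r] + [p,q]. For instance
  ∂[5,6,7] = [6,7] − [5,7] + [5,6],
  ∂[3,4,9] = [4,9] − [3,9] + [3,4].
As a 27×18 matrix over Z this has rank 18, with invariant factors (1,1,1,1,1,1,1,1,1,1,1,1,1,1,1,1,1,2).

Computing H_k = (kernel of ∂_k) / (image of ∂_{k+1}):

  H_0: rank C_0 − rank ∂_1 = 9 − 8 = 1, and the invariant factors of ∂_1 are all 1, so H_0 ≅ Z.
  H_1: rank ker ∂_1 − rank ∂_2 = (27 − 8) − 18 = 1, and ∂_2 has invariant factor 2 > 1, so H_1 ≅ Z ⊕ Z/2Z.
  H_2: rank ker ∂_2 − rank ∂_3 = (18 − 18) − 0 = 0, and there is no ∂_3, so H_2 ≅ 0.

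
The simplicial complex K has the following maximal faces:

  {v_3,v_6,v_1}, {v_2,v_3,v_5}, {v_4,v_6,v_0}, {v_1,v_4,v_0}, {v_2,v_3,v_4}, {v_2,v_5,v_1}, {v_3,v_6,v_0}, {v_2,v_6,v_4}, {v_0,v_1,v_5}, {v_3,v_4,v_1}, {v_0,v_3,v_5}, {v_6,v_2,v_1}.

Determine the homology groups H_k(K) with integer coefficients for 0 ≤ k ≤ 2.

H_0 = Z,  H_1 = Z/2,  H_2 = 0.

K has 7 vertices, 18 edges, 12 triangles.
rank ∂_0 = 0, rank ∂_1 = 6 ⇒ b_0 = 7 − 0 − 6 = 1; all invariant factors of ∂_1 are 1 so no torsion. So H_0 = Z.
rank ∂_1 = 6, rank ∂_2 = 12 ⇒ b_1 = 18 − 6 − 12 = 0; ∂_2 has invariant factor(s) [2] giving torsion. So H_1 = Z/2.
rank ∂_2 = 12, rank ∂_3 = 0 ⇒ b_2 = 12 − 12 − 0 = 0. So H_2 = 0.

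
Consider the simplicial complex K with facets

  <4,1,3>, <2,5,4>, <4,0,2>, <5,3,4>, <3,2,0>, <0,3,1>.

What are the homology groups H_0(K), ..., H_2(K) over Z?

Fix the vertex order 0 < 1 < 2 < 3 < 4 < 5 and write every simplex with vertices in increasing order. Then dim K = 2 and the simplices of K are:

  0-simplices (6): [0], [1], [2], [3], [4], [5]
  1-simplices (12): [0,1], [0,2], [0,3], [0,4], [1,3], [1,4], [2,3], [2,4], [2,5], [3,4], [3,5], [4,5]
  2-simplices (6): [0,1,3], [0,2,3], [0,2,4], [1,3,4], [2,4,5], [3,4,5]

giving chain groups C_0 ≅ Z^6, C_1 ≅ Z^12, C_2 ≅ Z^6.

The boundary map ∂_1: C_1 → C_0 is given by ∂[p,q] = [q] − [p].
This gives a 6×12 integer matrix of rank 5; reducing to Smith normal form yields diagonal entries (1,1,1,1,1).

The boundary map ∂_2: C_2 → C_1 acts by ∂[p,q,r] = [q,r] − [p,r] + [p,q]. For instance
  ∂[1,3,4] = [3,4] − [1,4] + [1,3],
  ∂[0,1,3] = [1,3] − [0,3] + [0,1].
The 12×6 boundary matrix has rank 6 and Smith normal form diag(1,1,1,1,1,1).

Reading off H_k = ker ∂_k / im ∂_{k+1}:

  H_0: rank C_0 − rank ∂_1 = 6 − 5 = 1, and the invariant factors of ∂_1 are all 1, so H_0 = Z.
  H_1: rank ker ∂_1 − rank ∂_2 = (12 − 5) − 6 = 1, and the invariant factors of ∂_2 are all 1, so H_1 = Z.
  H_2: rank ker ∂_2 − rank ∂_3 = (6 − 6) − 0 = 0, and there is no ∂_3, so H_2 = 0.

As a check, the Euler characteristic is 6 − 12 + 6 = 0, which agrees with 1 − 1 + 0 = 0.

H_0 = Z,  H_1 = Z,  H_2 = 0.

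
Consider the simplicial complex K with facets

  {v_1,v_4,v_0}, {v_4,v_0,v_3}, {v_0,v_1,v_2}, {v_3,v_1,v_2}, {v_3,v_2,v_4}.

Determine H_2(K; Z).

H_2 = 0.

Order the vertices as v_0 < v_1 < v_2 < v_3 < v_4. Listing each simplex with vertices in this order, K has dimension 2 with simplices:

  0-simplices (5): [v_0], [v_1], [v_2], [v_3], [v_4]
  1-simplices (10): [v_0,v_1], [v_0,v_2], [v_0,v_3], [v_0,v_4], [v_1,v_2], [v_1,v_3], [v_1,v_4], [v_2,v_3], [v_2,v_4], [v_3,v_4]
  2-simplices (5): [v_0,v_1,v_2], [v_0,v_1,v_4], [v_0,v_3,v_4], [v_1,v_2,v_3], [v_2,v_3,v_4]

giving chain groups C_0 ≅ Z^5, C_1 ≅ Z^10, C_2 ≅ Z^5.

The boundary map ∂_1: C_1 → C_0 sends each edge [p,q] (with p < q) to q − p. For instance
  ∂[v_3,v_4] = [v_4] − [v_3].
The 5×10 boundary matrix has rank 4 and Smith normal form diag(1,1,1,1).

The boundary map ∂_2: C_2 → C_1 acts by ∂[p,q,r] = [q,r] − [p,r] + [p,q]. For instance
  ∂[v_0,v_3,v_4] = [v_3,v_4] − [v_0,v_4] + [v_0,v_3],
  ∂[v_0,v_1,v_2] = [v_1,v_2] − [v_0,v_2] + [v_0,v_1].
The resulting 10×5 matrix has rank 5, and its Smith normal form has invariant factors (1,1,1,1,1).

Reading off H_k = ker ∂_k / im ∂_{k+1}:

  H_2: rank ker ∂_2 − rank ∂_3 = (5 − 5) − 0 = 0, and there is no ∂_3, so H_2 ≅ 0.

(K is a triangulation of the Möbius band.)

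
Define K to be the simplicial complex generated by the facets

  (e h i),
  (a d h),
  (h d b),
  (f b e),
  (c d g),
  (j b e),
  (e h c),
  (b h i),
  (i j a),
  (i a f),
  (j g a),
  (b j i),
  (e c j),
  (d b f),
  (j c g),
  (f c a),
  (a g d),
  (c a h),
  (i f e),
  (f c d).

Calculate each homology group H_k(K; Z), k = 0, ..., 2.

H_0 = Z,  H_1 = Z × Z/2,  H_2 = 0.

Take the total order a < b < c < d < e < f < g < h < i < j on the vertex set. Then K (dimension 2) consists of the simplices:

  0-simplices (10): a, b, c, d, e, f, g, h, i, j
  1-simplices (30): ac, ad, af, ag, ah, ai, aj, bd, be, bf, bh, bi, bj, cd, ce, cf, cg, ch, cj, df, dg, dh, ef, eh, ei, ej, fi, gj, hi, ij
  2-simplices (20): acf, ach, adg, adh, afi, agj, aij, bdf, bdh, bef, bej, bhi, bij, cdf, cdg, ceh, cej, cgj, efi, ehi

so the chain groups are C_0 ≅ Z^10, C_1 ≅ Z^30, C_2 ≅ Z^20.

The boundary map ∂_1: C_1 → C_0 maps an edge to its endpoints' difference, ∂[p,q] = q − p. For instance
  ∂dg = g − d.
The resulting 10×30 matrix has rank 9, and its Smith normal form has invariant factors (1,1,1,1,1,1,1,1,1).

Boundary ∂_2: C_2 → C_1 sends each 2-simplex [p,q,r] to [q,r] − [p,r] + [p,q]. For instance
  ∂efi = fi − ei + ef,
  ∂adh = dh − ah + ad.
This gives a 30×20 integer matrix of rank 20; reducing to Smith normal form yields diagonal entries (1,1,1,1,1,1,1,1,1,1,1,1,1,1,1,1,1,1,1,2).

Reading off H_k = ker ∂_k / im ∂_{k+1}:

  H_0: rank C_0 − rank ∂_1 = 10 − 9 = 1, and the invariant factors of ∂_1 are all 1, so H_0 ≅ Z.
  H_1: rank ker ∂_1 − rank ∂_2 = (30 − 9) − 20 = 1, and ∂_2 has invariant factor 2 > 1, so H_1 ≅ Z × Z/2.
  H_2: rank ker ∂_2 − rank ∂_3 = (20 − 20) − 0 = 0, and there is no ∂_3, so H_2 ≅ 0.

As a check, the Euler characteristic is 10 − 30 + 20 = 0, which agrees with 1 − 1 + 0 = 0.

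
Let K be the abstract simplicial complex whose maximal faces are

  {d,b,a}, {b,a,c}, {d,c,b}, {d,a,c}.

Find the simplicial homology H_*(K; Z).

Take the total order a < b < c < d on the vertex set. Then K (dimension 2) consists of the simplices:

  0-simplices (4): a, b, c, d
  1-simplices (6): ab, ac, ad, bc, bd, cd
  2-simplices (4): abc, abd, acd, bcd

giving chain groups C_0 ≅ Z^4, C_1 ≅ Z^6, C_2 ≅ Z^4.

Boundary ∂_1: C_1 → C_0 maps an edge to its endpoints' difference, ∂[p,q] = q − p. For instance
  ∂cd = d − c.
The resulting 4×6 matrix has rank 3, and its Smith normal form has invariant factors (1,1,1).

Boundary ∂_2: C_2 → C_1 acts by ∂[p,q,r] = [q,r] − [p,r] + [p,q]. For instance
  ∂abd = bd − ad + ab,
  ∂abc = bc − ac + ab.
The 6×4 boundary matrix has rank 3 and Smith normal form diag(1,1,1).

Computing H_k = (kernel of ∂_k) / (image of ∂_{k+1}):

  H_0: rank C_0 − rank ∂_1 = 4 − 3 = 1, and the invariant factors of ∂_1 are all 1, so H_0 = Z.
  H_1: rank ker ∂_1 − rank ∂_2 = (6 − 3) − 3 = 0, and the invariant factors of ∂_2 are all 1, so H_1 = 0.
  H_2: rank ker ∂_2 − rank ∂_3 = (4 − 3) − 0 = 1, and there is no ∂_3, so H_2 = Z.

H_0 = Z,  H_1 = 0,  H_2 = Z.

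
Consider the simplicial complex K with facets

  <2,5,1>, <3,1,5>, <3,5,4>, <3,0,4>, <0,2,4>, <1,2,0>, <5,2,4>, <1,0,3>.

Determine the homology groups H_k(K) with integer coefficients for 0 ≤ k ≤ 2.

H_0 = Z,  H_1 = 0,  H_2 = Z.

Order the vertices as 0 < 1 < 2 < 3 < 4 < 5. Listing each simplex with vertices in this order, K has dimension 2 with simplices:

  0-simplices (6): [0], [1], [2], [3], [4], [5]
  1-simplices (12): [0,1], [0,2], [0,3], [0,4], [1,2], [1,3], [1,5], [2,4], [2,5], [3,4], [3,5], [4,5]
  2-simplices (8): [0,1,2], [0,1,3], [0,2,4], [0,3,4], [1,2,5], [1,3,5], [2,4,5], [3,4,5]

so the chain groups are C_0 ≅ Z^6, C_1 ≅ Z^12, C_2 ≅ Z^8.

∂_1: C_1 → C_0 sends each edge [p,q] (with p < q) to q − p. For instance
  ∂[0,4] = [4] − [0].
The 6×12 boundary matrix has rank 5 and Smith normal form diag(1,1,1,1,1).

∂_2: C_2 → C_1 sends each 2-simplex [p,q,r] to [q,r] − [p,r] + [p,q]. For instance
  ∂[3,4,5] = [4,5] − [3,5] + [3,4],
  ∂[2,4,5] = [4,5] − [2,5] + [2,4].
As a 12×8 matrix over Z this has rank 7, with invariant factors (1,1,1,1,1,1,1).

From H_k ≅ ker(∂_k) / im(∂_{k+1}) we obtain:

  H_0: rank C_0 − rank ∂_1 = 6 − 5 = 1, and the invariant factors of ∂_1 are all 1, so H_0 ≅ Z.
  H_1: rank ker ∂_1 − rank ∂_2 = (12 − 5) − 7 = 0, and the invariant factors of ∂_2 are all 1, so H_1 ≅ 0.
  H_2: rank ker ∂_2 − rank ∂_3 = (8 − 7) − 0 = 1, and there is no ∂_3, so H_2 ≅ Z.

As a check, the Euler characteristic is 6 − 12 + 8 = 2, which agrees with 1 − 0 + 1 = 2.
(K is a triangulation of the 2-sphere S^2.)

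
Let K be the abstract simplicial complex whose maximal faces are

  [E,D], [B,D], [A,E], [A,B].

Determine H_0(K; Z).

H_0 ≅ Z.

Order the vertices as A < B < D < E. Listing each simplex with vertices in this order, K has dimension 1 with simplices:

  0-simplices (4): A, B, D, E
  1-simplices (4): AB, AE, BD, DE

giving chain groups C_0 ≅ Z^4, C_1 ≅ Z^4.

Boundary ∂_1: C_1 → C_0 is given by ∂[p,q] = [q] − [p]. For instance
  ∂AB = B − A.
This gives a 4×4 integer matrix of rank 3; reducing to Smith normal form yields diagonal entries (1,1,1).

From H_k ≅ ker(∂_k) / im(∂_{k+1}) we obtain:

  H_0: rank C_0 − rank ∂_1 = 4 − 3 = 1, and the invariant factors of ∂_1 are all 1, so H_0 = Z.

(K is a triangulation of the circle S^1.)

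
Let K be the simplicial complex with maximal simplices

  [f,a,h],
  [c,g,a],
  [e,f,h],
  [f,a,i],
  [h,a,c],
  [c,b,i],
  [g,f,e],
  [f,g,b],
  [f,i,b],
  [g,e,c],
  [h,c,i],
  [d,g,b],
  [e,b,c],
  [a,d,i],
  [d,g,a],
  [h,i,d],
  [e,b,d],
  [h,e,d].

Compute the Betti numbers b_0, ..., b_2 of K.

b_0 = 1, b_1 = 1, b_2 = 0.

Order the vertices as a < b < c < d < e < f < g < h < i. Listing each simplex with vertices in this order, K has dimension 2 with simplices:

  0-simplices (9): a, b, c, d, e, f, g, h, i
  1-simplices (27): ac, ad, af, ag, ah, ai, bc, bd, be, bf, bg, bi, ce, cg, ch, ci, de, dg, dh, di, ef, eg, eh, fg, fh, fi, hi
  2-simplices (18): acg, ach, adg, adi, afh, afi, bce, bci, bde, bdg, bfg, bfi, ceg, chi, deh, dhi, efg, efh

giving chain groups C_0 ≅ Z^9, C_1 ≅ Z^27, C_2 ≅ Z^18.

The boundary map ∂_1: C_1 → C_0 maps an edge to its endpoints' difference, ∂[p,q] = q − p.
The 9×27 boundary matrix has rank 8 and Smith normal form diag(1,1,1,1,1,1,1,1).

Boundary ∂_2: C_2 → C_1 sends each 2-simplex [p,q,r] to [q,r] − [p,r] + [p,q]. For instance
  ∂dhi = hi − di + dh,
  ∂chi = hi − ci + ch.
This gives a 27×18 integer matrix of rank 18; reducing to Smith normal form yields diagonal entries (1,1,1,1,1,1,1,1,1,1,1,1,1,1,1,1,1,2).

From H_k ≅ ker(∂_k) / im(∂_{k+1}) we obtain:

  H_0: rank C_0 − rank ∂_1 = 9 − 8 = 1, and the invariant factors of ∂_1 are all 1, so H_0 = Z.
  H_1: rank ker ∂_1 − rank ∂_2 = (27 − 8) − 18 = 1, and ∂_2 has invariant factor 2 > 1, so H_1 = Z ⊕ Z/2.
  H_2: rank ker ∂_2 − rank ∂_3 = (18 − 18) − 0 = 0, and there is no ∂_3, so H_2 = 0.

Hence the Betti numbers are b_0 = 1, b_1 = 1, b_2 = 0.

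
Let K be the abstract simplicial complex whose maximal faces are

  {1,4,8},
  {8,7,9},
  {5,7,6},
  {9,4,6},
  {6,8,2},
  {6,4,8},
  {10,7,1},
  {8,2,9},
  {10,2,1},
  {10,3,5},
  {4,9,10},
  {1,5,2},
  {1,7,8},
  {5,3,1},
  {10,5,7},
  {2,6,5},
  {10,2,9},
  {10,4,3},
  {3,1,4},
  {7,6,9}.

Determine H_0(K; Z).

We work with the vertex ordering 1 < 2 < 3 < 4 < 5 < 6 < 7 < 8 < 9 < 10. The simplices of K, each written with vertices in increasing order, are:

  0-simplices (10): [1], [2], [3], [4], [5], [6], [7], [8], [9], [10]
  1-simplices (30): (30 of them)
  2-simplices (20): (20 of them)

giving chain groups C_0 ≅ Z^10, C_1 ≅ Z^30, C_2 ≅ Z^20.

∂_1: C_1 → C_0 is given by ∂[p,q] = [q] − [p].
As a 10×30 matrix over Z this has rank 9, with invariant factors (1,1,1,1,1,1,1,1,1).

∂_2: C_2 → C_1 maps a triangle to the signed sum of its edges. For instance
  ∂[1,3,5] = [3,5] − [1,5] + [1,3],
  ∂[3,4,10] = [4,10] − [3,10] + [3,4].
As a 30×20 matrix over Z this has rank 20, with invariant factors (1,1,1,1,1,1,1,1,1,1,1,1,1,1,1,1,1,1,1,2).

Reading off H_k = ker ∂_k / im ∂_{k+1}:

  H_0: rank C_0 − rank ∂_1 = 10 − 9 = 1, and the invariant factors of ∂_1 are all 1, so H_0 ≅ Z.

(K is a triangulation of the Klein bottle.)

H_0 ≅ Z.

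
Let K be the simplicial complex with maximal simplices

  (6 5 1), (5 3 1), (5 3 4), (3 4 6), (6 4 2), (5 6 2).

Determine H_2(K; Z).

H_2 = 0.

We work with the vertex ordering 1 < 2 < 3 < 4 < 5 < 6. The simplices of K, each written with vertices in increasing order, are:

  0-simplices (6): [1], [2], [3], [4], [5], [6]
  1-simplices (12): [1,3], [1,5], [1,6], [2,4], [2,5], [2,6], [3,4], [3,5], [3,6], [4,5], [4,6], [5,6]
  2-simplices (6): [1,3,5], [1,5,6], [2,4,6], [2,5,6], [3,4,5], [3,4,6]

so the chain groups are C_0 ≅ Z^6, C_1 ≅ Z^12, C_2 ≅ Z^6.

The boundary map ∂_1: C_1 → C_0 is given by ∂[p,q] = [q] − [p]. For instance
  ∂[2,5] = [5] − [2].
The 6×12 boundary matrix has rank 5 and Smith normal form diag(1,1,1,1,1).

∂_2: C_2 → C_1 maps a triangle to the signed sum of its edges. For instance
  ∂[1,3,5] = [3,5] − [1,5] + [1,3],
  ∂[3,4,6] = [4,6] − [3,6] + [3,4].
This gives a 12×6 integer matrix of rank 6; reducing to Smith normal form yields diagonal entries (1,1,1,1,1,1).

Reading off H_k = ker ∂_k / im ∂_{k+1}:

  H_2: rank ker ∂_2 − rank ∂_3 = (6 − 6) − 0 = 0, and there is no ∂_3, so H_2 ≅ 0.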